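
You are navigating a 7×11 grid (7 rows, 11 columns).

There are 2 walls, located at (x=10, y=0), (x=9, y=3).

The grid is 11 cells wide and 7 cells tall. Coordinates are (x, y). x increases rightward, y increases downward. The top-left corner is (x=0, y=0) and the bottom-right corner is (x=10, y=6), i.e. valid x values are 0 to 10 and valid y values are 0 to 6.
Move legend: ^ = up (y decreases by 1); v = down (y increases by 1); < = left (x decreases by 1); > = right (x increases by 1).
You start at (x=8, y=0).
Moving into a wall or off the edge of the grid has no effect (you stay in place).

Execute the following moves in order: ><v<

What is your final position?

Start: (x=8, y=0)
  > (right): (x=8, y=0) -> (x=9, y=0)
  < (left): (x=9, y=0) -> (x=8, y=0)
  v (down): (x=8, y=0) -> (x=8, y=1)
  < (left): (x=8, y=1) -> (x=7, y=1)
Final: (x=7, y=1)

Answer: Final position: (x=7, y=1)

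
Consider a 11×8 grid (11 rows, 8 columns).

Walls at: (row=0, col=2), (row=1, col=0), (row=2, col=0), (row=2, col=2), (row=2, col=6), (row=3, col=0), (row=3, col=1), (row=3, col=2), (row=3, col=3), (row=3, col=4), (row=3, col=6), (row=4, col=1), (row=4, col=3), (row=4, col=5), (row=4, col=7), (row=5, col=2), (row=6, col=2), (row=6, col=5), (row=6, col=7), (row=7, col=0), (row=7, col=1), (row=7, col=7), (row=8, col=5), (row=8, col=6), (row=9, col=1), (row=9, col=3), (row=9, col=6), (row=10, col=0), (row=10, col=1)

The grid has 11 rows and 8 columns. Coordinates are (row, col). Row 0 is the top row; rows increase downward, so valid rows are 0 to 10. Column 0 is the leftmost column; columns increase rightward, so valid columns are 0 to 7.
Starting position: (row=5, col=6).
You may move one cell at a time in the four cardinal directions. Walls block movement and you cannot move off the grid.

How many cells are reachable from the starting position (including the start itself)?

Answer: Reachable cells: 32

Derivation:
BFS flood-fill from (row=5, col=6):
  Distance 0: (row=5, col=6)
  Distance 1: (row=4, col=6), (row=5, col=5), (row=5, col=7), (row=6, col=6)
  Distance 2: (row=5, col=4), (row=7, col=6)
  Distance 3: (row=4, col=4), (row=5, col=3), (row=6, col=4), (row=7, col=5)
  Distance 4: (row=6, col=3), (row=7, col=4)
  Distance 5: (row=7, col=3), (row=8, col=4)
  Distance 6: (row=7, col=2), (row=8, col=3), (row=9, col=4)
  Distance 7: (row=8, col=2), (row=9, col=5), (row=10, col=4)
  Distance 8: (row=8, col=1), (row=9, col=2), (row=10, col=3), (row=10, col=5)
  Distance 9: (row=8, col=0), (row=10, col=2), (row=10, col=6)
  Distance 10: (row=9, col=0), (row=10, col=7)
  Distance 11: (row=9, col=7)
  Distance 12: (row=8, col=7)
Total reachable: 32 (grid has 59 open cells total)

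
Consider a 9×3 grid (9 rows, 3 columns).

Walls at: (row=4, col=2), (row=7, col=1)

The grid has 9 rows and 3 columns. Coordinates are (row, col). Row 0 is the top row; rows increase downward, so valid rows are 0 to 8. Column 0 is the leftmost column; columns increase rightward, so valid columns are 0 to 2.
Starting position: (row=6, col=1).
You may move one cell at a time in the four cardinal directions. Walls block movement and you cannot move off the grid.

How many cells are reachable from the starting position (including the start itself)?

BFS flood-fill from (row=6, col=1):
  Distance 0: (row=6, col=1)
  Distance 1: (row=5, col=1), (row=6, col=0), (row=6, col=2)
  Distance 2: (row=4, col=1), (row=5, col=0), (row=5, col=2), (row=7, col=0), (row=7, col=2)
  Distance 3: (row=3, col=1), (row=4, col=0), (row=8, col=0), (row=8, col=2)
  Distance 4: (row=2, col=1), (row=3, col=0), (row=3, col=2), (row=8, col=1)
  Distance 5: (row=1, col=1), (row=2, col=0), (row=2, col=2)
  Distance 6: (row=0, col=1), (row=1, col=0), (row=1, col=2)
  Distance 7: (row=0, col=0), (row=0, col=2)
Total reachable: 25 (grid has 25 open cells total)

Answer: Reachable cells: 25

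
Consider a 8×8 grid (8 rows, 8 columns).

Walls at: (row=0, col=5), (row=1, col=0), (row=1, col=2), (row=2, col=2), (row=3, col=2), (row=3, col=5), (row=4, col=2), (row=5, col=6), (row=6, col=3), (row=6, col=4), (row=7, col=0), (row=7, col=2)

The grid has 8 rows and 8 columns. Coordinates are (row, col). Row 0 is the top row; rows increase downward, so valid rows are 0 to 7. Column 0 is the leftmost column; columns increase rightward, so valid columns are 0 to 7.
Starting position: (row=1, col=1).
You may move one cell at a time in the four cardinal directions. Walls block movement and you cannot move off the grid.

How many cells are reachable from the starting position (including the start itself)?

Answer: Reachable cells: 52

Derivation:
BFS flood-fill from (row=1, col=1):
  Distance 0: (row=1, col=1)
  Distance 1: (row=0, col=1), (row=2, col=1)
  Distance 2: (row=0, col=0), (row=0, col=2), (row=2, col=0), (row=3, col=1)
  Distance 3: (row=0, col=3), (row=3, col=0), (row=4, col=1)
  Distance 4: (row=0, col=4), (row=1, col=3), (row=4, col=0), (row=5, col=1)
  Distance 5: (row=1, col=4), (row=2, col=3), (row=5, col=0), (row=5, col=2), (row=6, col=1)
  Distance 6: (row=1, col=5), (row=2, col=4), (row=3, col=3), (row=5, col=3), (row=6, col=0), (row=6, col=2), (row=7, col=1)
  Distance 7: (row=1, col=6), (row=2, col=5), (row=3, col=4), (row=4, col=3), (row=5, col=4)
  Distance 8: (row=0, col=6), (row=1, col=7), (row=2, col=6), (row=4, col=4), (row=5, col=5)
  Distance 9: (row=0, col=7), (row=2, col=7), (row=3, col=6), (row=4, col=5), (row=6, col=5)
  Distance 10: (row=3, col=7), (row=4, col=6), (row=6, col=6), (row=7, col=5)
  Distance 11: (row=4, col=7), (row=6, col=7), (row=7, col=4), (row=7, col=6)
  Distance 12: (row=5, col=7), (row=7, col=3), (row=7, col=7)
Total reachable: 52 (grid has 52 open cells total)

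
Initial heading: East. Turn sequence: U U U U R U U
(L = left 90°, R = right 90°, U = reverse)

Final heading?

Answer: Final heading: South

Derivation:
Start: East
  U (U-turn (180°)) -> West
  U (U-turn (180°)) -> East
  U (U-turn (180°)) -> West
  U (U-turn (180°)) -> East
  R (right (90° clockwise)) -> South
  U (U-turn (180°)) -> North
  U (U-turn (180°)) -> South
Final: South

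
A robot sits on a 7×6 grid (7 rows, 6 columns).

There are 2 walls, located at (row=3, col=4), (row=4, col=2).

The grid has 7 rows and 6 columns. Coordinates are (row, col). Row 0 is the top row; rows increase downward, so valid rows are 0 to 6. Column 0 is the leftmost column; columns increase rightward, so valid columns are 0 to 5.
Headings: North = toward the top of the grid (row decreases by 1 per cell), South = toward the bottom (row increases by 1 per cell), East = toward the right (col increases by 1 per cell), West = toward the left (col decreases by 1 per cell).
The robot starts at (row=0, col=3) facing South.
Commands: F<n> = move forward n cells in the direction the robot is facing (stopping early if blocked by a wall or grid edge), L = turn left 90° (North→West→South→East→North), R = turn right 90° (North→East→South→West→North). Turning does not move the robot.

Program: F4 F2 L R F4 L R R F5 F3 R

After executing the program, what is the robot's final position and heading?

Start: (row=0, col=3), facing South
  F4: move forward 4, now at (row=4, col=3)
  F2: move forward 2, now at (row=6, col=3)
  L: turn left, now facing East
  R: turn right, now facing South
  F4: move forward 0/4 (blocked), now at (row=6, col=3)
  L: turn left, now facing East
  R: turn right, now facing South
  R: turn right, now facing West
  F5: move forward 3/5 (blocked), now at (row=6, col=0)
  F3: move forward 0/3 (blocked), now at (row=6, col=0)
  R: turn right, now facing North
Final: (row=6, col=0), facing North

Answer: Final position: (row=6, col=0), facing North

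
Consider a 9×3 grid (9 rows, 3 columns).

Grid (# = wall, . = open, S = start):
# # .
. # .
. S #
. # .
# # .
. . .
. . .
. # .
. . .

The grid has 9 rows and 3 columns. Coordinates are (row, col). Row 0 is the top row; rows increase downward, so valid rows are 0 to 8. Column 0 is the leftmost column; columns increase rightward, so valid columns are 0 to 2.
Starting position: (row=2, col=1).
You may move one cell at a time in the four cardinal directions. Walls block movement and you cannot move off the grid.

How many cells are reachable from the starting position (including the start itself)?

BFS flood-fill from (row=2, col=1):
  Distance 0: (row=2, col=1)
  Distance 1: (row=2, col=0)
  Distance 2: (row=1, col=0), (row=3, col=0)
Total reachable: 4 (grid has 19 open cells total)

Answer: Reachable cells: 4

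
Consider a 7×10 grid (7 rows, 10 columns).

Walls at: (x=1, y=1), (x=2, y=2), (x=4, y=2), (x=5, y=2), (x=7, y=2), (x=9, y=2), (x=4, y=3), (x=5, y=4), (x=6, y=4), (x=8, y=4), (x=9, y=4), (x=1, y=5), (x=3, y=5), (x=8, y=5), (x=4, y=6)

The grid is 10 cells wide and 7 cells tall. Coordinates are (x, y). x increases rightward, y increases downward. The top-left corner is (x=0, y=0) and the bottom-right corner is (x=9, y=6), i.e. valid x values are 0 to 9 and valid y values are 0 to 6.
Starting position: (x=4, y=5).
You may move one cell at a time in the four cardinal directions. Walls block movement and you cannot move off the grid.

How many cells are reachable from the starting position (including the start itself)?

Answer: Reachable cells: 55

Derivation:
BFS flood-fill from (x=4, y=5):
  Distance 0: (x=4, y=5)
  Distance 1: (x=4, y=4), (x=5, y=5)
  Distance 2: (x=3, y=4), (x=6, y=5), (x=5, y=6)
  Distance 3: (x=3, y=3), (x=2, y=4), (x=7, y=5), (x=6, y=6)
  Distance 4: (x=3, y=2), (x=2, y=3), (x=1, y=4), (x=7, y=4), (x=2, y=5), (x=7, y=6)
  Distance 5: (x=3, y=1), (x=1, y=3), (x=7, y=3), (x=0, y=4), (x=2, y=6), (x=8, y=6)
  Distance 6: (x=3, y=0), (x=2, y=1), (x=4, y=1), (x=1, y=2), (x=0, y=3), (x=6, y=3), (x=8, y=3), (x=0, y=5), (x=1, y=6), (x=3, y=6), (x=9, y=6)
  Distance 7: (x=2, y=0), (x=4, y=0), (x=5, y=1), (x=0, y=2), (x=6, y=2), (x=8, y=2), (x=5, y=3), (x=9, y=3), (x=9, y=5), (x=0, y=6)
  Distance 8: (x=1, y=0), (x=5, y=0), (x=0, y=1), (x=6, y=1), (x=8, y=1)
  Distance 9: (x=0, y=0), (x=6, y=0), (x=8, y=0), (x=7, y=1), (x=9, y=1)
  Distance 10: (x=7, y=0), (x=9, y=0)
Total reachable: 55 (grid has 55 open cells total)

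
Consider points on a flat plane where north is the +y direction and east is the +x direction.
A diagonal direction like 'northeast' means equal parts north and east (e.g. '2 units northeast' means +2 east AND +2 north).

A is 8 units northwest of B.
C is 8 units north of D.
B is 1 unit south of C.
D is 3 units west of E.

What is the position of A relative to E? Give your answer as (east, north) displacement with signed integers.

Place E at the origin (east=0, north=0).
  D is 3 units west of E: delta (east=-3, north=+0); D at (east=-3, north=0).
  C is 8 units north of D: delta (east=+0, north=+8); C at (east=-3, north=8).
  B is 1 unit south of C: delta (east=+0, north=-1); B at (east=-3, north=7).
  A is 8 units northwest of B: delta (east=-8, north=+8); A at (east=-11, north=15).
Therefore A relative to E: (east=-11, north=15).

Answer: A is at (east=-11, north=15) relative to E.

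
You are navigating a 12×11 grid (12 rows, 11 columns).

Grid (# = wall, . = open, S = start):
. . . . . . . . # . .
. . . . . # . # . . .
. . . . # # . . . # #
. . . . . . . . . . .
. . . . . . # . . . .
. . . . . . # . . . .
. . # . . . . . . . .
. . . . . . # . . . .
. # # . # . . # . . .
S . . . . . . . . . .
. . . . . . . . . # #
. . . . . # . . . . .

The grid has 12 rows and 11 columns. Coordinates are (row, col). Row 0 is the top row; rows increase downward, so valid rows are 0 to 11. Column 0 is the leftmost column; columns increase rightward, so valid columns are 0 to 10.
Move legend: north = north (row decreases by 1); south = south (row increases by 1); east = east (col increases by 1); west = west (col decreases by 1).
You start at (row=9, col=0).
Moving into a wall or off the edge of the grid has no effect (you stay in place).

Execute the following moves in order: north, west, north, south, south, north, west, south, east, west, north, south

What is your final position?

Start: (row=9, col=0)
  north (north): (row=9, col=0) -> (row=8, col=0)
  west (west): blocked, stay at (row=8, col=0)
  north (north): (row=8, col=0) -> (row=7, col=0)
  south (south): (row=7, col=0) -> (row=8, col=0)
  south (south): (row=8, col=0) -> (row=9, col=0)
  north (north): (row=9, col=0) -> (row=8, col=0)
  west (west): blocked, stay at (row=8, col=0)
  south (south): (row=8, col=0) -> (row=9, col=0)
  east (east): (row=9, col=0) -> (row=9, col=1)
  west (west): (row=9, col=1) -> (row=9, col=0)
  north (north): (row=9, col=0) -> (row=8, col=0)
  south (south): (row=8, col=0) -> (row=9, col=0)
Final: (row=9, col=0)

Answer: Final position: (row=9, col=0)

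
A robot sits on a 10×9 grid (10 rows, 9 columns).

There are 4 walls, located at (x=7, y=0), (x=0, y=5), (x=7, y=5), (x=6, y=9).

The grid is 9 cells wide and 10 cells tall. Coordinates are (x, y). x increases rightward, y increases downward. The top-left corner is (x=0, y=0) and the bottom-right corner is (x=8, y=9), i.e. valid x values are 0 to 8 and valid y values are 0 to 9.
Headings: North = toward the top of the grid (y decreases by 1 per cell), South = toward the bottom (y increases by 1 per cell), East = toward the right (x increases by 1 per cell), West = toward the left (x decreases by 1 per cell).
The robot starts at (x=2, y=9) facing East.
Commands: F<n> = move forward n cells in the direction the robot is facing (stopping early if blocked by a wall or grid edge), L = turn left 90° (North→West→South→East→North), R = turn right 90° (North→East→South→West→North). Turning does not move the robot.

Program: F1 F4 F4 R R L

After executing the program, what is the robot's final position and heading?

Start: (x=2, y=9), facing East
  F1: move forward 1, now at (x=3, y=9)
  F4: move forward 2/4 (blocked), now at (x=5, y=9)
  F4: move forward 0/4 (blocked), now at (x=5, y=9)
  R: turn right, now facing South
  R: turn right, now facing West
  L: turn left, now facing South
Final: (x=5, y=9), facing South

Answer: Final position: (x=5, y=9), facing South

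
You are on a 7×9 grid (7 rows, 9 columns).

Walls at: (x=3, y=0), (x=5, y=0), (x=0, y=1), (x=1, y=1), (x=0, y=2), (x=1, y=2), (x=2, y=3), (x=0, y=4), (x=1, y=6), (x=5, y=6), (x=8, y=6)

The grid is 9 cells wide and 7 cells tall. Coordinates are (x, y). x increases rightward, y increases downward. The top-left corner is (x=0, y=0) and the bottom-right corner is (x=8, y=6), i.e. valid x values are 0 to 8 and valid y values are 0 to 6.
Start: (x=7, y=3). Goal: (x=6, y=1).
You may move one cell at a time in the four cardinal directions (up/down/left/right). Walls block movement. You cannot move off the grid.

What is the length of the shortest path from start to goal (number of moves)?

Answer: Shortest path length: 3

Derivation:
BFS from (x=7, y=3) until reaching (x=6, y=1):
  Distance 0: (x=7, y=3)
  Distance 1: (x=7, y=2), (x=6, y=3), (x=8, y=3), (x=7, y=4)
  Distance 2: (x=7, y=1), (x=6, y=2), (x=8, y=2), (x=5, y=3), (x=6, y=4), (x=8, y=4), (x=7, y=5)
  Distance 3: (x=7, y=0), (x=6, y=1), (x=8, y=1), (x=5, y=2), (x=4, y=3), (x=5, y=4), (x=6, y=5), (x=8, y=5), (x=7, y=6)  <- goal reached here
One shortest path (3 moves): (x=7, y=3) -> (x=6, y=3) -> (x=6, y=2) -> (x=6, y=1)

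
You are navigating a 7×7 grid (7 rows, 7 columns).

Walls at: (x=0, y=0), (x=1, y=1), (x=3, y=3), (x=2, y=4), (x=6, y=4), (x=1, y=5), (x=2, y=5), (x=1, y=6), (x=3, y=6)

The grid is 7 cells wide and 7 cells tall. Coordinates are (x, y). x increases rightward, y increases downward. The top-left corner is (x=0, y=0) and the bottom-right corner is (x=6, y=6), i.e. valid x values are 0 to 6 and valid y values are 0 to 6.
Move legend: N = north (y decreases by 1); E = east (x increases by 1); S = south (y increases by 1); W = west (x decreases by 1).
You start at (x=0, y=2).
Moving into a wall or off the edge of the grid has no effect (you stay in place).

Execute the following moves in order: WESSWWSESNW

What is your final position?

Start: (x=0, y=2)
  W (west): blocked, stay at (x=0, y=2)
  E (east): (x=0, y=2) -> (x=1, y=2)
  S (south): (x=1, y=2) -> (x=1, y=3)
  S (south): (x=1, y=3) -> (x=1, y=4)
  W (west): (x=1, y=4) -> (x=0, y=4)
  W (west): blocked, stay at (x=0, y=4)
  S (south): (x=0, y=4) -> (x=0, y=5)
  E (east): blocked, stay at (x=0, y=5)
  S (south): (x=0, y=5) -> (x=0, y=6)
  N (north): (x=0, y=6) -> (x=0, y=5)
  W (west): blocked, stay at (x=0, y=5)
Final: (x=0, y=5)

Answer: Final position: (x=0, y=5)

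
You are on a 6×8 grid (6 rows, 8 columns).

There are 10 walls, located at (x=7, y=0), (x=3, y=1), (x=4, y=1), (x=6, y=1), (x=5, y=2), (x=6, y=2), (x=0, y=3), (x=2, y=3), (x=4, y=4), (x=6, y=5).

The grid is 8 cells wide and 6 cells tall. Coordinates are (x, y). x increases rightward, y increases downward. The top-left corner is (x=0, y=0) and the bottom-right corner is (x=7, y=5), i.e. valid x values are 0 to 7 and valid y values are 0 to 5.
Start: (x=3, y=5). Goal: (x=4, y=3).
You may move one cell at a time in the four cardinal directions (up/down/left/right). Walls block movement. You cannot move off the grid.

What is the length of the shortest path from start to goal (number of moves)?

Answer: Shortest path length: 3

Derivation:
BFS from (x=3, y=5) until reaching (x=4, y=3):
  Distance 0: (x=3, y=5)
  Distance 1: (x=3, y=4), (x=2, y=5), (x=4, y=5)
  Distance 2: (x=3, y=3), (x=2, y=4), (x=1, y=5), (x=5, y=5)
  Distance 3: (x=3, y=2), (x=4, y=3), (x=1, y=4), (x=5, y=4), (x=0, y=5)  <- goal reached here
One shortest path (3 moves): (x=3, y=5) -> (x=3, y=4) -> (x=3, y=3) -> (x=4, y=3)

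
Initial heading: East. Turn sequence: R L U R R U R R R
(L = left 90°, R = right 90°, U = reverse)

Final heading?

Start: East
  R (right (90° clockwise)) -> South
  L (left (90° counter-clockwise)) -> East
  U (U-turn (180°)) -> West
  R (right (90° clockwise)) -> North
  R (right (90° clockwise)) -> East
  U (U-turn (180°)) -> West
  R (right (90° clockwise)) -> North
  R (right (90° clockwise)) -> East
  R (right (90° clockwise)) -> South
Final: South

Answer: Final heading: South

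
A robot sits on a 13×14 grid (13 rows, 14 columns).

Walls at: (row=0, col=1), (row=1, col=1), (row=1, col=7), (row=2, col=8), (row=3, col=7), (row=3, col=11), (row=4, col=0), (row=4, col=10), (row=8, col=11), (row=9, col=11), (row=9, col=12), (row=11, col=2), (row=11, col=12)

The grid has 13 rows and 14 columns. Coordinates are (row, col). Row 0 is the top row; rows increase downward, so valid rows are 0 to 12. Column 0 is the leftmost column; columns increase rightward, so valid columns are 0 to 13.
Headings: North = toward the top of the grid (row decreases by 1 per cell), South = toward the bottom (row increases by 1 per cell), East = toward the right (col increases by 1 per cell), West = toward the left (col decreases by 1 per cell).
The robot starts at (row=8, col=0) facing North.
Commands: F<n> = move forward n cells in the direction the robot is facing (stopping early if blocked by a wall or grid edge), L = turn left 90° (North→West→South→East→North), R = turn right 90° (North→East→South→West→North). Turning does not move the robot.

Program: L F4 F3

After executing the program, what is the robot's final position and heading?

Answer: Final position: (row=8, col=0), facing West

Derivation:
Start: (row=8, col=0), facing North
  L: turn left, now facing West
  F4: move forward 0/4 (blocked), now at (row=8, col=0)
  F3: move forward 0/3 (blocked), now at (row=8, col=0)
Final: (row=8, col=0), facing West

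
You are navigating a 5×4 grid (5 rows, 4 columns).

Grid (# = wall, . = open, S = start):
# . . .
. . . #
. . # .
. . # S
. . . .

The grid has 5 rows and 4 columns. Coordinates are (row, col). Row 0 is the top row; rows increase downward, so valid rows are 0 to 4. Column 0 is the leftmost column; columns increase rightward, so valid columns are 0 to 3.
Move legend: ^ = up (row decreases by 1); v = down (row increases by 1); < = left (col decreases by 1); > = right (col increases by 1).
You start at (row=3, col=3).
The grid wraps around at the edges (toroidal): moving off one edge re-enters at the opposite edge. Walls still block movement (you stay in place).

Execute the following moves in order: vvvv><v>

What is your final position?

Start: (row=3, col=3)
  v (down): (row=3, col=3) -> (row=4, col=3)
  v (down): (row=4, col=3) -> (row=0, col=3)
  v (down): blocked, stay at (row=0, col=3)
  v (down): blocked, stay at (row=0, col=3)
  > (right): blocked, stay at (row=0, col=3)
  < (left): (row=0, col=3) -> (row=0, col=2)
  v (down): (row=0, col=2) -> (row=1, col=2)
  > (right): blocked, stay at (row=1, col=2)
Final: (row=1, col=2)

Answer: Final position: (row=1, col=2)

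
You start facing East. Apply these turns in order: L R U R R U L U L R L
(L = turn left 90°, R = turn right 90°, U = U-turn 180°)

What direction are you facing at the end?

Answer: Final heading: West

Derivation:
Start: East
  L (left (90° counter-clockwise)) -> North
  R (right (90° clockwise)) -> East
  U (U-turn (180°)) -> West
  R (right (90° clockwise)) -> North
  R (right (90° clockwise)) -> East
  U (U-turn (180°)) -> West
  L (left (90° counter-clockwise)) -> South
  U (U-turn (180°)) -> North
  L (left (90° counter-clockwise)) -> West
  R (right (90° clockwise)) -> North
  L (left (90° counter-clockwise)) -> West
Final: West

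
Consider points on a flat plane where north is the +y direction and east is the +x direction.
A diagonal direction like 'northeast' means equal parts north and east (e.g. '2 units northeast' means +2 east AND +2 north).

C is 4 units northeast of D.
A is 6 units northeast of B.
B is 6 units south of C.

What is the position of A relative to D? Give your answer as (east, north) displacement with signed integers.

Answer: A is at (east=10, north=4) relative to D.

Derivation:
Place D at the origin (east=0, north=0).
  C is 4 units northeast of D: delta (east=+4, north=+4); C at (east=4, north=4).
  B is 6 units south of C: delta (east=+0, north=-6); B at (east=4, north=-2).
  A is 6 units northeast of B: delta (east=+6, north=+6); A at (east=10, north=4).
Therefore A relative to D: (east=10, north=4).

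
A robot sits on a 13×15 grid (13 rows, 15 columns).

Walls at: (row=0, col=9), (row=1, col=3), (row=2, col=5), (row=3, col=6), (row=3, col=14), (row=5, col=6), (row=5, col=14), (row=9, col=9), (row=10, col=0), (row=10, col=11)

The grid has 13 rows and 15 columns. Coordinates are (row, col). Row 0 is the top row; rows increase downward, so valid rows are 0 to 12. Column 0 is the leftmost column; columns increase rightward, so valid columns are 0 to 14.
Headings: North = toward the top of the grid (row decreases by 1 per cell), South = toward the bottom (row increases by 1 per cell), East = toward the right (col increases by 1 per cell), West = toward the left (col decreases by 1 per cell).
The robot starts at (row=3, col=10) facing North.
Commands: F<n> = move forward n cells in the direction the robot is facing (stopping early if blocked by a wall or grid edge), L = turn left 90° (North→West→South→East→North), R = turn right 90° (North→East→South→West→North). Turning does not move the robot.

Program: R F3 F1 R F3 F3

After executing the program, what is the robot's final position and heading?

Start: (row=3, col=10), facing North
  R: turn right, now facing East
  F3: move forward 3, now at (row=3, col=13)
  F1: move forward 0/1 (blocked), now at (row=3, col=13)
  R: turn right, now facing South
  F3: move forward 3, now at (row=6, col=13)
  F3: move forward 3, now at (row=9, col=13)
Final: (row=9, col=13), facing South

Answer: Final position: (row=9, col=13), facing South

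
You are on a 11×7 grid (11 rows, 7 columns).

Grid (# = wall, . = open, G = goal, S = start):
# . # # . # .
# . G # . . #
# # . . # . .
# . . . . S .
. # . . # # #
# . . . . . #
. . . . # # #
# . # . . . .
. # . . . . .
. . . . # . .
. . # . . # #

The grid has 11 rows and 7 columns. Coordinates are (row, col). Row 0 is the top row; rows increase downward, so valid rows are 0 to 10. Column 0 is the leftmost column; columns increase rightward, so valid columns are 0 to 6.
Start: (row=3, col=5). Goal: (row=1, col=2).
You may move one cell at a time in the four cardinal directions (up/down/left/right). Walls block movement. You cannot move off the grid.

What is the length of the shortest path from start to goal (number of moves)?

Answer: Shortest path length: 5

Derivation:
BFS from (row=3, col=5) until reaching (row=1, col=2):
  Distance 0: (row=3, col=5)
  Distance 1: (row=2, col=5), (row=3, col=4), (row=3, col=6)
  Distance 2: (row=1, col=5), (row=2, col=6), (row=3, col=3)
  Distance 3: (row=1, col=4), (row=2, col=3), (row=3, col=2), (row=4, col=3)
  Distance 4: (row=0, col=4), (row=2, col=2), (row=3, col=1), (row=4, col=2), (row=5, col=3)
  Distance 5: (row=1, col=2), (row=5, col=2), (row=5, col=4), (row=6, col=3)  <- goal reached here
One shortest path (5 moves): (row=3, col=5) -> (row=3, col=4) -> (row=3, col=3) -> (row=3, col=2) -> (row=2, col=2) -> (row=1, col=2)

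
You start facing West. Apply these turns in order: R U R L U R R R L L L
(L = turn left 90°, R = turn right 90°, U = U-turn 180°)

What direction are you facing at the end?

Start: West
  R (right (90° clockwise)) -> North
  U (U-turn (180°)) -> South
  R (right (90° clockwise)) -> West
  L (left (90° counter-clockwise)) -> South
  U (U-turn (180°)) -> North
  R (right (90° clockwise)) -> East
  R (right (90° clockwise)) -> South
  R (right (90° clockwise)) -> West
  L (left (90° counter-clockwise)) -> South
  L (left (90° counter-clockwise)) -> East
  L (left (90° counter-clockwise)) -> North
Final: North

Answer: Final heading: North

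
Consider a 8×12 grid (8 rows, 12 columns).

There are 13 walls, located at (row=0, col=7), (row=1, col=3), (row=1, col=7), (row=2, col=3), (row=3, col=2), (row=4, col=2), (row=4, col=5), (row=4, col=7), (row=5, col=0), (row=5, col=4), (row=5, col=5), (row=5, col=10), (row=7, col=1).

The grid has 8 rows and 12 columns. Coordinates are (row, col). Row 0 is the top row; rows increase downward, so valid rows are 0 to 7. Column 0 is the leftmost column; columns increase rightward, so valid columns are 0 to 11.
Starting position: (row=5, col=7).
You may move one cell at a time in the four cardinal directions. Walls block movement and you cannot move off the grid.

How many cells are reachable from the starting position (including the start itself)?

BFS flood-fill from (row=5, col=7):
  Distance 0: (row=5, col=7)
  Distance 1: (row=5, col=6), (row=5, col=8), (row=6, col=7)
  Distance 2: (row=4, col=6), (row=4, col=8), (row=5, col=9), (row=6, col=6), (row=6, col=8), (row=7, col=7)
  Distance 3: (row=3, col=6), (row=3, col=8), (row=4, col=9), (row=6, col=5), (row=6, col=9), (row=7, col=6), (row=7, col=8)
  Distance 4: (row=2, col=6), (row=2, col=8), (row=3, col=5), (row=3, col=7), (row=3, col=9), (row=4, col=10), (row=6, col=4), (row=6, col=10), (row=7, col=5), (row=7, col=9)
  Distance 5: (row=1, col=6), (row=1, col=8), (row=2, col=5), (row=2, col=7), (row=2, col=9), (row=3, col=4), (row=3, col=10), (row=4, col=11), (row=6, col=3), (row=6, col=11), (row=7, col=4), (row=7, col=10)
  Distance 6: (row=0, col=6), (row=0, col=8), (row=1, col=5), (row=1, col=9), (row=2, col=4), (row=2, col=10), (row=3, col=3), (row=3, col=11), (row=4, col=4), (row=5, col=3), (row=5, col=11), (row=6, col=2), (row=7, col=3), (row=7, col=11)
  Distance 7: (row=0, col=5), (row=0, col=9), (row=1, col=4), (row=1, col=10), (row=2, col=11), (row=4, col=3), (row=5, col=2), (row=6, col=1), (row=7, col=2)
  Distance 8: (row=0, col=4), (row=0, col=10), (row=1, col=11), (row=5, col=1), (row=6, col=0)
  Distance 9: (row=0, col=3), (row=0, col=11), (row=4, col=1), (row=7, col=0)
  Distance 10: (row=0, col=2), (row=3, col=1), (row=4, col=0)
  Distance 11: (row=0, col=1), (row=1, col=2), (row=2, col=1), (row=3, col=0)
  Distance 12: (row=0, col=0), (row=1, col=1), (row=2, col=0), (row=2, col=2)
  Distance 13: (row=1, col=0)
Total reachable: 83 (grid has 83 open cells total)

Answer: Reachable cells: 83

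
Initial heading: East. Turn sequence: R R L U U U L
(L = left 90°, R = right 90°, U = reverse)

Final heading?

Answer: Final heading: West

Derivation:
Start: East
  R (right (90° clockwise)) -> South
  R (right (90° clockwise)) -> West
  L (left (90° counter-clockwise)) -> South
  U (U-turn (180°)) -> North
  U (U-turn (180°)) -> South
  U (U-turn (180°)) -> North
  L (left (90° counter-clockwise)) -> West
Final: West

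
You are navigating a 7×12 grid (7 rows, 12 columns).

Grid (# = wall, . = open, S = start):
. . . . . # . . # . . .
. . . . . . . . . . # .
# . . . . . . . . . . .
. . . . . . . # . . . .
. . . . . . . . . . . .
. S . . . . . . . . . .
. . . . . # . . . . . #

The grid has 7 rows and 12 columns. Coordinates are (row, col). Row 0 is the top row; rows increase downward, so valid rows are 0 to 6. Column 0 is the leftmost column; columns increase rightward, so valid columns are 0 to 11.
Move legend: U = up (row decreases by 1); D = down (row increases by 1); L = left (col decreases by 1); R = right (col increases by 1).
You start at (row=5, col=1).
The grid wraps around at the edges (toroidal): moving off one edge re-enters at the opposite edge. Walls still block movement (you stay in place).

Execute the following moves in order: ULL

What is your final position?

Start: (row=5, col=1)
  U (up): (row=5, col=1) -> (row=4, col=1)
  L (left): (row=4, col=1) -> (row=4, col=0)
  L (left): (row=4, col=0) -> (row=4, col=11)
Final: (row=4, col=11)

Answer: Final position: (row=4, col=11)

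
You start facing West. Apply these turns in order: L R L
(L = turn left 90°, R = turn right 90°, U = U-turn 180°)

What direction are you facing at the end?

Start: West
  L (left (90° counter-clockwise)) -> South
  R (right (90° clockwise)) -> West
  L (left (90° counter-clockwise)) -> South
Final: South

Answer: Final heading: South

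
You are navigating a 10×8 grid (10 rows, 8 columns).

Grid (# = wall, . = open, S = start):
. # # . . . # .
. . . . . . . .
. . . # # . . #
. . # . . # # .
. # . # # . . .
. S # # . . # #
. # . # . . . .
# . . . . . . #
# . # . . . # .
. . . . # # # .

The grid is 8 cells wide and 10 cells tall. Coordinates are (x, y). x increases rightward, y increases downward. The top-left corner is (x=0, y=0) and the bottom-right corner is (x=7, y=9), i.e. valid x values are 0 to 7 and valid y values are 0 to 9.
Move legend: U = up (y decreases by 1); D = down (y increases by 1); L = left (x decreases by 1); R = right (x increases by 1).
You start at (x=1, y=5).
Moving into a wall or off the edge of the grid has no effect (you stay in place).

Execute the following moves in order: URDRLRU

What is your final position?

Answer: Final position: (x=1, y=5)

Derivation:
Start: (x=1, y=5)
  U (up): blocked, stay at (x=1, y=5)
  R (right): blocked, stay at (x=1, y=5)
  D (down): blocked, stay at (x=1, y=5)
  R (right): blocked, stay at (x=1, y=5)
  L (left): (x=1, y=5) -> (x=0, y=5)
  R (right): (x=0, y=5) -> (x=1, y=5)
  U (up): blocked, stay at (x=1, y=5)
Final: (x=1, y=5)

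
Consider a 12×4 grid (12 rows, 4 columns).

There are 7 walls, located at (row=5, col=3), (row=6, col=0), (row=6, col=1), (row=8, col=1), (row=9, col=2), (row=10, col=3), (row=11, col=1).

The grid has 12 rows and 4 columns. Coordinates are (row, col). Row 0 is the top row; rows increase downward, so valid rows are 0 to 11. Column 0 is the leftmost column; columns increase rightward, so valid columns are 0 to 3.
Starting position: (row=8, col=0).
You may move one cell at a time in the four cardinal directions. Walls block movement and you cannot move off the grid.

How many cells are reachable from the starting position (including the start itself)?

BFS flood-fill from (row=8, col=0):
  Distance 0: (row=8, col=0)
  Distance 1: (row=7, col=0), (row=9, col=0)
  Distance 2: (row=7, col=1), (row=9, col=1), (row=10, col=0)
  Distance 3: (row=7, col=2), (row=10, col=1), (row=11, col=0)
  Distance 4: (row=6, col=2), (row=7, col=3), (row=8, col=2), (row=10, col=2)
  Distance 5: (row=5, col=2), (row=6, col=3), (row=8, col=3), (row=11, col=2)
  Distance 6: (row=4, col=2), (row=5, col=1), (row=9, col=3), (row=11, col=3)
  Distance 7: (row=3, col=2), (row=4, col=1), (row=4, col=3), (row=5, col=0)
  Distance 8: (row=2, col=2), (row=3, col=1), (row=3, col=3), (row=4, col=0)
  Distance 9: (row=1, col=2), (row=2, col=1), (row=2, col=3), (row=3, col=0)
  Distance 10: (row=0, col=2), (row=1, col=1), (row=1, col=3), (row=2, col=0)
  Distance 11: (row=0, col=1), (row=0, col=3), (row=1, col=0)
  Distance 12: (row=0, col=0)
Total reachable: 41 (grid has 41 open cells total)

Answer: Reachable cells: 41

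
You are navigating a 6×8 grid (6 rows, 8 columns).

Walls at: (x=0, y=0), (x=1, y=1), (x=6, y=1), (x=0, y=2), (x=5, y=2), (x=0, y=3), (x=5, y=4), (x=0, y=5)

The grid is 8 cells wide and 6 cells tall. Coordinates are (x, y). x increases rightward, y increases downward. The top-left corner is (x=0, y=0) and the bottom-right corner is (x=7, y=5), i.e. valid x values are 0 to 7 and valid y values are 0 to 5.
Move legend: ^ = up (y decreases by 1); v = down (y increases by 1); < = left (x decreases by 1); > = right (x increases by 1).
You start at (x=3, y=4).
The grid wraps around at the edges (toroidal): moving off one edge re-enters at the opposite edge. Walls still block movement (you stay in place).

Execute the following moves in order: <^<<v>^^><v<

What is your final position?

Start: (x=3, y=4)
  < (left): (x=3, y=4) -> (x=2, y=4)
  ^ (up): (x=2, y=4) -> (x=2, y=3)
  < (left): (x=2, y=3) -> (x=1, y=3)
  < (left): blocked, stay at (x=1, y=3)
  v (down): (x=1, y=3) -> (x=1, y=4)
  > (right): (x=1, y=4) -> (x=2, y=4)
  ^ (up): (x=2, y=4) -> (x=2, y=3)
  ^ (up): (x=2, y=3) -> (x=2, y=2)
  > (right): (x=2, y=2) -> (x=3, y=2)
  < (left): (x=3, y=2) -> (x=2, y=2)
  v (down): (x=2, y=2) -> (x=2, y=3)
  < (left): (x=2, y=3) -> (x=1, y=3)
Final: (x=1, y=3)

Answer: Final position: (x=1, y=3)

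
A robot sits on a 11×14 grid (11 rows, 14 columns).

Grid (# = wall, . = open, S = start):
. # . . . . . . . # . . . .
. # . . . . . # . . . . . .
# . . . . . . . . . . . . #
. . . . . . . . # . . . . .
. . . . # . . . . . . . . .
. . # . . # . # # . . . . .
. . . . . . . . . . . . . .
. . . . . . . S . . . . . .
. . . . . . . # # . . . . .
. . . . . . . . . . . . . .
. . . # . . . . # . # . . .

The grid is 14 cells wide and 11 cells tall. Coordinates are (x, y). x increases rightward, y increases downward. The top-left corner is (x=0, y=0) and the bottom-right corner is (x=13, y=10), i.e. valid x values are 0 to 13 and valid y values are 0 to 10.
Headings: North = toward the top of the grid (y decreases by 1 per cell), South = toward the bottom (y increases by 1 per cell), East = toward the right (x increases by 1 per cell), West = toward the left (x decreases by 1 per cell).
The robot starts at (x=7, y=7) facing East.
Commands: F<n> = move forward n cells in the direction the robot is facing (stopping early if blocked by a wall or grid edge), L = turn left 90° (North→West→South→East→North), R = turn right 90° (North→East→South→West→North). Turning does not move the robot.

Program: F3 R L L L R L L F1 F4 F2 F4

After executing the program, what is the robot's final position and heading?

Answer: Final position: (x=10, y=9), facing South

Derivation:
Start: (x=7, y=7), facing East
  F3: move forward 3, now at (x=10, y=7)
  R: turn right, now facing South
  L: turn left, now facing East
  L: turn left, now facing North
  L: turn left, now facing West
  R: turn right, now facing North
  L: turn left, now facing West
  L: turn left, now facing South
  F1: move forward 1, now at (x=10, y=8)
  F4: move forward 1/4 (blocked), now at (x=10, y=9)
  F2: move forward 0/2 (blocked), now at (x=10, y=9)
  F4: move forward 0/4 (blocked), now at (x=10, y=9)
Final: (x=10, y=9), facing South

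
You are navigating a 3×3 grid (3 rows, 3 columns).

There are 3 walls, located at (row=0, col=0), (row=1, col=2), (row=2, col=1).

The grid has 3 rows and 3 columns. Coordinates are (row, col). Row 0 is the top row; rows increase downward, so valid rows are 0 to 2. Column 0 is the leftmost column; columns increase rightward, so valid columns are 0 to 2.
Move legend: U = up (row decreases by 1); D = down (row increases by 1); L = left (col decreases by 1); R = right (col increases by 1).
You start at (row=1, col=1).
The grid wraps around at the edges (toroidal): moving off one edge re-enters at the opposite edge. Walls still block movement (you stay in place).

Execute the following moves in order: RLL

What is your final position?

Answer: Final position: (row=1, col=0)

Derivation:
Start: (row=1, col=1)
  R (right): blocked, stay at (row=1, col=1)
  L (left): (row=1, col=1) -> (row=1, col=0)
  L (left): blocked, stay at (row=1, col=0)
Final: (row=1, col=0)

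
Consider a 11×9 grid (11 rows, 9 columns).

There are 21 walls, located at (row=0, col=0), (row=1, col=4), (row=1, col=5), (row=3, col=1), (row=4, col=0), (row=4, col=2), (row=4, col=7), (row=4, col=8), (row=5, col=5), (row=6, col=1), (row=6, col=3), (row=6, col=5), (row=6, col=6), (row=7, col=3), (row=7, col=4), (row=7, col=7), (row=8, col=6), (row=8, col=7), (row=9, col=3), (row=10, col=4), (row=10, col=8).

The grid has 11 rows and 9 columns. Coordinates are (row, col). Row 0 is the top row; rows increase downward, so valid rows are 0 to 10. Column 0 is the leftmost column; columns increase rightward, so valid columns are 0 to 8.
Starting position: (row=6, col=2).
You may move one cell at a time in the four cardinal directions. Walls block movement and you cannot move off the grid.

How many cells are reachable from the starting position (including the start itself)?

Answer: Reachable cells: 78

Derivation:
BFS flood-fill from (row=6, col=2):
  Distance 0: (row=6, col=2)
  Distance 1: (row=5, col=2), (row=7, col=2)
  Distance 2: (row=5, col=1), (row=5, col=3), (row=7, col=1), (row=8, col=2)
  Distance 3: (row=4, col=1), (row=4, col=3), (row=5, col=0), (row=5, col=4), (row=7, col=0), (row=8, col=1), (row=8, col=3), (row=9, col=2)
  Distance 4: (row=3, col=3), (row=4, col=4), (row=6, col=0), (row=6, col=4), (row=8, col=0), (row=8, col=4), (row=9, col=1), (row=10, col=2)
  Distance 5: (row=2, col=3), (row=3, col=2), (row=3, col=4), (row=4, col=5), (row=8, col=5), (row=9, col=0), (row=9, col=4), (row=10, col=1), (row=10, col=3)
  Distance 6: (row=1, col=3), (row=2, col=2), (row=2, col=4), (row=3, col=5), (row=4, col=6), (row=7, col=5), (row=9, col=5), (row=10, col=0)
  Distance 7: (row=0, col=3), (row=1, col=2), (row=2, col=1), (row=2, col=5), (row=3, col=6), (row=5, col=6), (row=7, col=6), (row=9, col=6), (row=10, col=5)
  Distance 8: (row=0, col=2), (row=0, col=4), (row=1, col=1), (row=2, col=0), (row=2, col=6), (row=3, col=7), (row=5, col=7), (row=9, col=7), (row=10, col=6)
  Distance 9: (row=0, col=1), (row=0, col=5), (row=1, col=0), (row=1, col=6), (row=2, col=7), (row=3, col=0), (row=3, col=8), (row=5, col=8), (row=6, col=7), (row=9, col=8), (row=10, col=7)
  Distance 10: (row=0, col=6), (row=1, col=7), (row=2, col=8), (row=6, col=8), (row=8, col=8)
  Distance 11: (row=0, col=7), (row=1, col=8), (row=7, col=8)
  Distance 12: (row=0, col=8)
Total reachable: 78 (grid has 78 open cells total)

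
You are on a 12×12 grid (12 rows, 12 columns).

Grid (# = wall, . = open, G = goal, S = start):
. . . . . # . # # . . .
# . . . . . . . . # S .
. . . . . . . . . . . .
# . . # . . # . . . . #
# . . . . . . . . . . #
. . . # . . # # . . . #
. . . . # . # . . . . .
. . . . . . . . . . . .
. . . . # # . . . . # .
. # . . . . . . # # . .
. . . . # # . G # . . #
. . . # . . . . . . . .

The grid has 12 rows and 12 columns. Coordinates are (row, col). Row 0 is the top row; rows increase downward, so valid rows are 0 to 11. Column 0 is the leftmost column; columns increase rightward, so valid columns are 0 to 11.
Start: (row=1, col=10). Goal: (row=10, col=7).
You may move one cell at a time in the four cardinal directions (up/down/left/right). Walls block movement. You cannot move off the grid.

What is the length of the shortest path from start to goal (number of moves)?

BFS from (row=1, col=10) until reaching (row=10, col=7):
  Distance 0: (row=1, col=10)
  Distance 1: (row=0, col=10), (row=1, col=11), (row=2, col=10)
  Distance 2: (row=0, col=9), (row=0, col=11), (row=2, col=9), (row=2, col=11), (row=3, col=10)
  Distance 3: (row=2, col=8), (row=3, col=9), (row=4, col=10)
  Distance 4: (row=1, col=8), (row=2, col=7), (row=3, col=8), (row=4, col=9), (row=5, col=10)
  Distance 5: (row=1, col=7), (row=2, col=6), (row=3, col=7), (row=4, col=8), (row=5, col=9), (row=6, col=10)
  Distance 6: (row=1, col=6), (row=2, col=5), (row=4, col=7), (row=5, col=8), (row=6, col=9), (row=6, col=11), (row=7, col=10)
  Distance 7: (row=0, col=6), (row=1, col=5), (row=2, col=4), (row=3, col=5), (row=4, col=6), (row=6, col=8), (row=7, col=9), (row=7, col=11)
  Distance 8: (row=1, col=4), (row=2, col=3), (row=3, col=4), (row=4, col=5), (row=6, col=7), (row=7, col=8), (row=8, col=9), (row=8, col=11)
  Distance 9: (row=0, col=4), (row=1, col=3), (row=2, col=2), (row=4, col=4), (row=5, col=5), (row=7, col=7), (row=8, col=8), (row=9, col=11)
  Distance 10: (row=0, col=3), (row=1, col=2), (row=2, col=1), (row=3, col=2), (row=4, col=3), (row=5, col=4), (row=6, col=5), (row=7, col=6), (row=8, col=7), (row=9, col=10)
  Distance 11: (row=0, col=2), (row=1, col=1), (row=2, col=0), (row=3, col=1), (row=4, col=2), (row=7, col=5), (row=8, col=6), (row=9, col=7), (row=10, col=10)
  Distance 12: (row=0, col=1), (row=4, col=1), (row=5, col=2), (row=7, col=4), (row=9, col=6), (row=10, col=7), (row=10, col=9), (row=11, col=10)  <- goal reached here
One shortest path (12 moves): (row=1, col=10) -> (row=2, col=10) -> (row=2, col=9) -> (row=2, col=8) -> (row=3, col=8) -> (row=4, col=8) -> (row=5, col=8) -> (row=6, col=8) -> (row=6, col=7) -> (row=7, col=7) -> (row=8, col=7) -> (row=9, col=7) -> (row=10, col=7)

Answer: Shortest path length: 12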